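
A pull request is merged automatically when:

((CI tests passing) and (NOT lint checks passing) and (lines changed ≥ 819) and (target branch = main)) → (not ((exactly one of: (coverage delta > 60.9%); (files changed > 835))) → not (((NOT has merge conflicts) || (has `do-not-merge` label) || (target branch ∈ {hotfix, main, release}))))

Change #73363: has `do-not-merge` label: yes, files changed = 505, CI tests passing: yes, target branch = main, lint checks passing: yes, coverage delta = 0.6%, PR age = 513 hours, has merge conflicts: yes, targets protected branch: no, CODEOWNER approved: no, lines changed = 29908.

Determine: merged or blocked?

Atomic conditions:
  CI tests passing: yes → true
  NOT lint checks passing: yes → false
  lines changed ≥ 819: 29908 ≥ 819 is true
  target branch = main: main == main is true
  coverage delta > 60.9%: 0.6 > 60.9 is false
  files changed > 835: 505 > 835 is false
  NOT has merge conflicts: yes → false
  has `do-not-merge` label: yes → true
  target branch ∈ {hotfix, main, release}: main is in the set → true
Combine:
[1] true AND false AND true AND true = false
[2.1.1] exactly-one(false, false) = false
[2.1] NOT false = true
[2.2.1] false OR true OR true = true
[2.2] NOT true = false
[2] true → false = false
[root] false → false (antecedent false ⇒ implication holds) = true
Overall: true → merged

Merged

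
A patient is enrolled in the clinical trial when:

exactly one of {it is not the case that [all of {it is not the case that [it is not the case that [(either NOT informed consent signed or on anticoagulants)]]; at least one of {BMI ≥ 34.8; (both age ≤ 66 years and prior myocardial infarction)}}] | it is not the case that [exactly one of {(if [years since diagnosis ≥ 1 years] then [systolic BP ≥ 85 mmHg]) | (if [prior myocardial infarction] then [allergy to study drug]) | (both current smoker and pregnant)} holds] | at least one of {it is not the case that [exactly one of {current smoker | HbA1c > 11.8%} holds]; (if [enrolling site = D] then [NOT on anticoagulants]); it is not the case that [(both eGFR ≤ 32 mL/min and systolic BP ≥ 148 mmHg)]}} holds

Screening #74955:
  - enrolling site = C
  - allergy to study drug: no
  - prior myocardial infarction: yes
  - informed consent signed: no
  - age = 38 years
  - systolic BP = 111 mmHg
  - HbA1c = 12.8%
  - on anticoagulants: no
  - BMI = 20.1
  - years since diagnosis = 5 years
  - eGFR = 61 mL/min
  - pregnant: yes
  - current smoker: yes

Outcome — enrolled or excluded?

Atomic conditions:
  NOT informed consent signed: no → true
  on anticoagulants: no → false
  BMI ≥ 34.8: 20.1 ≥ 34.8 is false
  age ≤ 66 years: 38 ≤ 66 is true
  prior myocardial infarction: yes → true
  years since diagnosis ≥ 1 years: 5 ≥ 1 is true
  systolic BP ≥ 85 mmHg: 111 ≥ 85 is true
  allergy to study drug: no → false
  current smoker: yes → true
  pregnant: yes → true
  HbA1c > 11.8%: 12.8 > 11.8 is true
  enrolling site = D: C == D is false
  NOT on anticoagulants: no → true
  eGFR ≤ 32 mL/min: 61 ≤ 32 is false
  systolic BP ≥ 148 mmHg: 111 ≥ 148 is false
Combine:
[1.1.1.1.1] true OR false = true
[1.1.1.1] NOT true = false
[1.1.1] NOT false = true
[1.1.2.2] true AND true = true
[1.1.2] false OR true = true
[1.1] true AND true = true
[1] NOT true = false
[2.1.1] true → true = true
[2.1.2] true → false = false
[2.1.3] true AND true = true
[2.1] exactly-one(true, false, true) = false
[2] NOT false = true
[3.1.1] exactly-one(true, true) = false
[3.1] NOT false = true
[3.2] false → true (antecedent false ⇒ implication holds) = true
[3.3.1] false AND false = false
[3.3] NOT false = true
[3] true OR true OR true = true
[root] exactly-one(false, true, true) = false
Overall: false → excluded

Excluded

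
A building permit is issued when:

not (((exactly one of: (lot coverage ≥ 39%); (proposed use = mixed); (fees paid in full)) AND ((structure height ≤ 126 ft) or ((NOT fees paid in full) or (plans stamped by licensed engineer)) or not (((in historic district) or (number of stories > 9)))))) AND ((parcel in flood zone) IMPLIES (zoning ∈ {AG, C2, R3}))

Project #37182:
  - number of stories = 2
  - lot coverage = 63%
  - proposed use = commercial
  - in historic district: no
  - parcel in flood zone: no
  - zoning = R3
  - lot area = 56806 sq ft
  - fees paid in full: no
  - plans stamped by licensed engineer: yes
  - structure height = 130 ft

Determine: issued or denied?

Atomic conditions:
  lot coverage ≥ 39%: 63 ≥ 39 is true
  proposed use = mixed: commercial == mixed is false
  fees paid in full: no → false
  structure height ≤ 126 ft: 130 ≤ 126 is false
  NOT fees paid in full: no → true
  plans stamped by licensed engineer: yes → true
  in historic district: no → false
  number of stories > 9: 2 > 9 is false
  parcel in flood zone: no → false
  zoning ∈ {AG, C2, R3}: R3 is in the set → true
Combine:
[1.1.1] exactly-one(true, false, false) = true
[1.1.2.2] true OR true = true
[1.1.2.3.1] false OR false = false
[1.1.2.3] NOT false = true
[1.1.2] false OR true OR true = true
[1.1] true AND true = true
[1] NOT true = false
[2] false → true (antecedent false ⇒ implication holds) = true
[root] false AND true = false
Overall: false → denied

Denied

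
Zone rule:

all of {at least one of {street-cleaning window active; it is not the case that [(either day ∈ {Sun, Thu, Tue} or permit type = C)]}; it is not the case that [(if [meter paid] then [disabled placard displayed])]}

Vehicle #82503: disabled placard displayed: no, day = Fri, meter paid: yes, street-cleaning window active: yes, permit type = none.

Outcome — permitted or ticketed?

Atomic conditions:
  street-cleaning window active: yes → true
  day ∈ {Sun, Thu, Tue}: Fri is not in the set → false
  permit type = C: none == C is false
  meter paid: yes → true
  disabled placard displayed: no → false
Combine:
[1.2.1] false OR false = false
[1.2] NOT false = true
[1] true OR true = true
[2.1] true → false = false
[2] NOT false = true
[root] true AND true = true
Overall: true → permitted

Permitted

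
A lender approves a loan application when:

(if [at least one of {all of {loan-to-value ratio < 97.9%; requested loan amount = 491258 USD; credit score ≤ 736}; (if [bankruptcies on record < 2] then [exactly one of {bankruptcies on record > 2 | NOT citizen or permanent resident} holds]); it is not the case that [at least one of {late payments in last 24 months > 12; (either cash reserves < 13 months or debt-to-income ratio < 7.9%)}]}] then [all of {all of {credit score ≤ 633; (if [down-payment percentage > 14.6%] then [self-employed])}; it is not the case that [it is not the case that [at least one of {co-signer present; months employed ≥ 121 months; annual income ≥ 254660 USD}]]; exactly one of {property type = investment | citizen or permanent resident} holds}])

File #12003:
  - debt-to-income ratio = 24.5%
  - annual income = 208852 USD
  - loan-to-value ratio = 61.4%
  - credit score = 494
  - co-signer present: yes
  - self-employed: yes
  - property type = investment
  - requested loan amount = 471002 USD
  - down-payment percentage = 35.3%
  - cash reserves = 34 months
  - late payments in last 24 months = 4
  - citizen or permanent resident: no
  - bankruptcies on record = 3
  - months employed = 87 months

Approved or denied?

Approved

Atomic conditions:
  loan-to-value ratio < 97.9%: 61.4 < 97.9 is true
  requested loan amount = 491258 USD: 471002 == 491258 is false
  credit score ≤ 736: 494 ≤ 736 is true
  bankruptcies on record < 2: 3 < 2 is false
  bankruptcies on record > 2: 3 > 2 is true
  NOT citizen or permanent resident: no → true
  late payments in last 24 months > 12: 4 > 12 is false
  cash reserves < 13 months: 34 < 13 is false
  debt-to-income ratio < 7.9%: 24.5 < 7.9 is false
  credit score ≤ 633: 494 ≤ 633 is true
  down-payment percentage > 14.6%: 35.3 > 14.6 is true
  self-employed: yes → true
  co-signer present: yes → true
  months employed ≥ 121 months: 87 ≥ 121 is false
  annual income ≥ 254660 USD: 208852 ≥ 254660 is false
  property type = investment: investment == investment is true
  citizen or permanent resident: no → false
Combine:
[1.1] true AND false AND true = false
[1.2.2] exactly-one(true, true) = false
[1.2] false → false (antecedent false ⇒ implication holds) = true
[1.3.1.2] false OR false = false
[1.3.1] false OR false = false
[1.3] NOT false = true
[1] false OR true OR true = true
[2.1.2] true → true = true
[2.1] true AND true = true
[2.2.1.1] true OR false OR false = true
[2.2.1] NOT true = false
[2.2] NOT false = true
[2.3] exactly-one(true, false) = true
[2] true AND true AND true = true
[root] true → true = true
Overall: true → approved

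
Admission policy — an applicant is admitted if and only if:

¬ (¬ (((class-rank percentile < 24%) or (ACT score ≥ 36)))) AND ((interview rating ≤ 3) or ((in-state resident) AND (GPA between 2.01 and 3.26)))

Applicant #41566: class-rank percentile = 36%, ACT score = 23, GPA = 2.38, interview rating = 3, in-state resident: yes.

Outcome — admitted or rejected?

Rejected

Atomic conditions:
  class-rank percentile < 24%: 36 < 24 is false
  ACT score ≥ 36: 23 ≥ 36 is false
  interview rating ≤ 3: 3 ≤ 3 is true
  in-state resident: yes → true
  GPA between 2.01 and 3.26: 2.38 in [2.01, 3.26] is true
Combine:
[1.1.1] false OR false = false
[1.1] NOT false = true
[1] NOT true = false
[2.2] true AND true = true
[2] true OR true = true
[root] false AND true = false
Overall: false → rejected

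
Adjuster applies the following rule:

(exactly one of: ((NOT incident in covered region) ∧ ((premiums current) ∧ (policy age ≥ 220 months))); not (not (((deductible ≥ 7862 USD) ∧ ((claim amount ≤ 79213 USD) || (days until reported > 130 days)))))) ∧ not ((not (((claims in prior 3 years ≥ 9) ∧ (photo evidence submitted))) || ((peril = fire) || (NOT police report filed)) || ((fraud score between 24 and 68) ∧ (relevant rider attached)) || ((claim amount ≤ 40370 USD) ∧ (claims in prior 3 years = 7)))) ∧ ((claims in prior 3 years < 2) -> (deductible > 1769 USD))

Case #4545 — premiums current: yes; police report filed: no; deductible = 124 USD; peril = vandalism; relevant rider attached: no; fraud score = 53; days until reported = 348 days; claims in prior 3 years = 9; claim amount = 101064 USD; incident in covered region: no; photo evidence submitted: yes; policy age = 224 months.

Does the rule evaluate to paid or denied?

Atomic conditions:
  NOT incident in covered region: no → true
  premiums current: yes → true
  policy age ≥ 220 months: 224 ≥ 220 is true
  deductible ≥ 7862 USD: 124 ≥ 7862 is false
  claim amount ≤ 79213 USD: 101064 ≤ 79213 is false
  days until reported > 130 days: 348 > 130 is true
  claims in prior 3 years ≥ 9: 9 ≥ 9 is true
  photo evidence submitted: yes → true
  peril = fire: vandalism == fire is false
  NOT police report filed: no → true
  fraud score between 24 and 68: 53 in [24, 68] is true
  relevant rider attached: no → false
  claim amount ≤ 40370 USD: 101064 ≤ 40370 is false
  claims in prior 3 years = 7: 9 == 7 is false
  claims in prior 3 years < 2: 9 < 2 is false
  deductible > 1769 USD: 124 > 1769 is false
Combine:
[1.1.2] true AND true = true
[1.1] true AND true = true
[1.2.1.1.2] false OR true = true
[1.2.1.1] false AND true = false
[1.2.1] NOT false = true
[1.2] NOT true = false
[1] exactly-one(true, false) = true
[2.1.1.1] true AND true = true
[2.1.1] NOT true = false
[2.1.2] false OR true = true
[2.1.3] true AND false = false
[2.1.4] false AND false = false
[2.1] false OR true OR false OR false = true
[2] NOT true = false
[3] false → false (antecedent false ⇒ implication holds) = true
[root] true AND false AND true = false
Overall: false → denied

Denied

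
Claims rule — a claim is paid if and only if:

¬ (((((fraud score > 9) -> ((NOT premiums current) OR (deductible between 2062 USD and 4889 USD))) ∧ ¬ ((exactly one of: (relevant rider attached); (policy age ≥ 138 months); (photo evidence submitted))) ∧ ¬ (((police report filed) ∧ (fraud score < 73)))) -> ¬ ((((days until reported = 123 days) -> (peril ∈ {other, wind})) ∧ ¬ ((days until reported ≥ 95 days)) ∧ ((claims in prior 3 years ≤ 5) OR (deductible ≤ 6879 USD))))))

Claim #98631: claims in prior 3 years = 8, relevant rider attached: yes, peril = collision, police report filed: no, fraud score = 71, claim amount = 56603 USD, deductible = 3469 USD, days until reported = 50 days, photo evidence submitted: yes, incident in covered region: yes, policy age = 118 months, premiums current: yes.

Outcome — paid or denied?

Atomic conditions:
  fraud score > 9: 71 > 9 is true
  NOT premiums current: yes → false
  deductible between 2062 USD and 4889 USD: 3469 in [2062, 4889] is true
  relevant rider attached: yes → true
  policy age ≥ 138 months: 118 ≥ 138 is false
  photo evidence submitted: yes → true
  police report filed: no → false
  fraud score < 73: 71 < 73 is true
  days until reported = 123 days: 50 == 123 is false
  peril ∈ {other, wind}: collision is not in the set → false
  days until reported ≥ 95 days: 50 ≥ 95 is false
  claims in prior 3 years ≤ 5: 8 ≤ 5 is false
  deductible ≤ 6879 USD: 3469 ≤ 6879 is true
Combine:
[1.1.1.2] false OR true = true
[1.1.1] true → true = true
[1.1.2.1] exactly-one(true, false, true) = false
[1.1.2] NOT false = true
[1.1.3.1] false AND true = false
[1.1.3] NOT false = true
[1.1] true AND true AND true = true
[1.2.1.1] false → false (antecedent false ⇒ implication holds) = true
[1.2.1.2] NOT false = true
[1.2.1.3] false OR true = true
[1.2.1] true AND true AND true = true
[1.2] NOT true = false
[1] true → false = false
[root] NOT false = true
Overall: true → paid

Paid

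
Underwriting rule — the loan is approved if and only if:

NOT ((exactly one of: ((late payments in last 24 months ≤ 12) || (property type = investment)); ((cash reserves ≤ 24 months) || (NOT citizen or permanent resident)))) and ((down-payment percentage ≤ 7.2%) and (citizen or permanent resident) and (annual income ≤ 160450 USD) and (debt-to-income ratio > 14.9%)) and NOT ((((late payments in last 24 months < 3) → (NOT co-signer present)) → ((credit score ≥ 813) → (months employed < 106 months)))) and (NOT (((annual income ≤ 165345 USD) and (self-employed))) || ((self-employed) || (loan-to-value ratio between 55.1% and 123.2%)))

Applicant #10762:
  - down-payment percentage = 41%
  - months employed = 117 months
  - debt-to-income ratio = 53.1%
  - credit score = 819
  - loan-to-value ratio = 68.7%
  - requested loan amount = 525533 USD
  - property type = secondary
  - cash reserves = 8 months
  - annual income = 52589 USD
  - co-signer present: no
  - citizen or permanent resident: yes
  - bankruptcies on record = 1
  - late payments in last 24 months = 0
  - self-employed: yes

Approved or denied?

Atomic conditions:
  late payments in last 24 months ≤ 12: 0 ≤ 12 is true
  property type = investment: secondary == investment is false
  cash reserves ≤ 24 months: 8 ≤ 24 is true
  NOT citizen or permanent resident: yes → false
  down-payment percentage ≤ 7.2%: 41 ≤ 7.2 is false
  citizen or permanent resident: yes → true
  annual income ≤ 160450 USD: 52589 ≤ 160450 is true
  debt-to-income ratio > 14.9%: 53.1 > 14.9 is true
  late payments in last 24 months < 3: 0 < 3 is true
  NOT co-signer present: no → true
  credit score ≥ 813: 819 ≥ 813 is true
  months employed < 106 months: 117 < 106 is false
  annual income ≤ 165345 USD: 52589 ≤ 165345 is true
  self-employed: yes → true
  loan-to-value ratio between 55.1% and 123.2%: 68.7 in [55.1, 123.2] is true
Combine:
[1.1.1] true OR false = true
[1.1.2] true OR false = true
[1.1] exactly-one(true, true) = false
[1] NOT false = true
[2] false AND true AND true AND true = false
[3.1.1] true → true = true
[3.1.2] true → false = false
[3.1] true → false = false
[3] NOT false = true
[4.1.1] true AND true = true
[4.1] NOT true = false
[4.2] true OR true = true
[4] false OR true = true
[root] true AND false AND true AND true = false
Overall: false → denied

Denied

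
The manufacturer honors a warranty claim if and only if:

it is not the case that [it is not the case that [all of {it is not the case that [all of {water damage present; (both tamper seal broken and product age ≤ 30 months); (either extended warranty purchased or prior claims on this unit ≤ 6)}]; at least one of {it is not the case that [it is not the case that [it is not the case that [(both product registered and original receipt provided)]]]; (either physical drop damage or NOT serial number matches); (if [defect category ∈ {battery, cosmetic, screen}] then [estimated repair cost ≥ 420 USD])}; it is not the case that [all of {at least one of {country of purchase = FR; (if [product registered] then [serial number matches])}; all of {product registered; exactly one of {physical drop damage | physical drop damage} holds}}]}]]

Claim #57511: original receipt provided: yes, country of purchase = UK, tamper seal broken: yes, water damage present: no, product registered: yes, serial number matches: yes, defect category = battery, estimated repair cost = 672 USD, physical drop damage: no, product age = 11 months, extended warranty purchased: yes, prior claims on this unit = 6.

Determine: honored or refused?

Honored

Atomic conditions:
  water damage present: no → false
  tamper seal broken: yes → true
  product age ≤ 30 months: 11 ≤ 30 is true
  extended warranty purchased: yes → true
  prior claims on this unit ≤ 6: 6 ≤ 6 is true
  product registered: yes → true
  original receipt provided: yes → true
  physical drop damage: no → false
  NOT serial number matches: yes → false
  defect category ∈ {battery, cosmetic, screen}: battery is in the set → true
  estimated repair cost ≥ 420 USD: 672 ≥ 420 is true
  country of purchase = FR: UK == FR is false
  serial number matches: yes → true
Combine:
[1.1.1.1.2] true AND true = true
[1.1.1.1.3] true OR true = true
[1.1.1.1] false AND true AND true = false
[1.1.1] NOT false = true
[1.1.2.1.1.1.1] true AND true = true
[1.1.2.1.1.1] NOT true = false
[1.1.2.1.1] NOT false = true
[1.1.2.1] NOT true = false
[1.1.2.2] false OR false = false
[1.1.2.3] true → true = true
[1.1.2] false OR false OR true = true
[1.1.3.1.1.2] true → true = true
[1.1.3.1.1] false OR true = true
[1.1.3.1.2.2] exactly-one(false, false) = false
[1.1.3.1.2] true AND false = false
[1.1.3.1] true AND false = false
[1.1.3] NOT false = true
[1.1] true AND true AND true = true
[1] NOT true = false
[root] NOT false = true
Overall: true → honored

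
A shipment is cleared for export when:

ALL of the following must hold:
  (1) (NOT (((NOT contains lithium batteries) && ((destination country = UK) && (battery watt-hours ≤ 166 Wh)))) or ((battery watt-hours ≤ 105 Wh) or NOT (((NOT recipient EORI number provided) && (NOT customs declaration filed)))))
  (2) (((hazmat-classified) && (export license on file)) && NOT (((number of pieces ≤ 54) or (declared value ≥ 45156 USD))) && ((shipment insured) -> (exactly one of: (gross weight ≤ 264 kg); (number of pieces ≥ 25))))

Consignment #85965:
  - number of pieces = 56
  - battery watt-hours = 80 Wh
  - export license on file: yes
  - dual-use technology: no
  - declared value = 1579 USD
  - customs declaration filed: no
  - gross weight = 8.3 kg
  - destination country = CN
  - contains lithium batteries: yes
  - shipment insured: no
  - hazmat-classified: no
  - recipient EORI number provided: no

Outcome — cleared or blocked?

Atomic conditions:
  NOT contains lithium batteries: yes → false
  destination country = UK: CN == UK is false
  battery watt-hours ≤ 166 Wh: 80 ≤ 166 is true
  battery watt-hours ≤ 105 Wh: 80 ≤ 105 is true
  NOT recipient EORI number provided: no → true
  NOT customs declaration filed: no → true
  hazmat-classified: no → false
  export license on file: yes → true
  number of pieces ≤ 54: 56 ≤ 54 is false
  declared value ≥ 45156 USD: 1579 ≥ 45156 is false
  shipment insured: no → false
  gross weight ≤ 264 kg: 8.3 ≤ 264 is true
  number of pieces ≥ 25: 56 ≥ 25 is true
Combine:
[1.1.1.2] false AND true = false
[1.1.1] false AND false = false
[1.1] NOT false = true
[1.2.2.1] true AND true = true
[1.2.2] NOT true = false
[1.2] true OR false = true
[1] true OR true = true
[2.1] false AND true = false
[2.2.1] false OR false = false
[2.2] NOT false = true
[2.3.2] exactly-one(true, true) = false
[2.3] false → false (antecedent false ⇒ implication holds) = true
[2] false AND true AND true = false
[root] true AND false = false
Overall: false → blocked

Blocked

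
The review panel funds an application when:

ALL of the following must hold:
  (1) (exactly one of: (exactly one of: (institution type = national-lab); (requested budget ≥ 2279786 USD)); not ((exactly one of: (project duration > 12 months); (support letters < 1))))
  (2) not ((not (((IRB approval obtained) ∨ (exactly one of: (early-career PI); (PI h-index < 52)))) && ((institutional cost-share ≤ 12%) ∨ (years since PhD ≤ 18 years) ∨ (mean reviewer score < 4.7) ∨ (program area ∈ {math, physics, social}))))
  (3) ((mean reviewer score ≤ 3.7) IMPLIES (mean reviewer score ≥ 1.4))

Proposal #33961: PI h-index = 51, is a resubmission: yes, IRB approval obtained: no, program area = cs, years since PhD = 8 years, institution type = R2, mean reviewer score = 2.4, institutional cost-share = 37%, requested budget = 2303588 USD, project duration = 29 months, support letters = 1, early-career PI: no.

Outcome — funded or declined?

Atomic conditions:
  institution type = national-lab: R2 == national-lab is false
  requested budget ≥ 2279786 USD: 2303588 ≥ 2279786 is true
  project duration > 12 months: 29 > 12 is true
  support letters < 1: 1 < 1 is false
  IRB approval obtained: no → false
  early-career PI: no → false
  PI h-index < 52: 51 < 52 is true
  institutional cost-share ≤ 12%: 37 ≤ 12 is false
  years since PhD ≤ 18 years: 8 ≤ 18 is true
  mean reviewer score < 4.7: 2.4 < 4.7 is true
  program area ∈ {math, physics, social}: cs is not in the set → false
  mean reviewer score ≤ 3.7: 2.4 ≤ 3.7 is true
  mean reviewer score ≥ 1.4: 2.4 ≥ 1.4 is true
Combine:
[1.1] exactly-one(false, true) = true
[1.2.1] exactly-one(true, false) = true
[1.2] NOT true = false
[1] exactly-one(true, false) = true
[2.1.1.1.2] exactly-one(false, true) = true
[2.1.1.1] false OR true = true
[2.1.1] NOT true = false
[2.1.2] false OR true OR true OR false = true
[2.1] false AND true = false
[2] NOT false = true
[3] true → true = true
[root] true AND true AND true = true
Overall: true → funded

Funded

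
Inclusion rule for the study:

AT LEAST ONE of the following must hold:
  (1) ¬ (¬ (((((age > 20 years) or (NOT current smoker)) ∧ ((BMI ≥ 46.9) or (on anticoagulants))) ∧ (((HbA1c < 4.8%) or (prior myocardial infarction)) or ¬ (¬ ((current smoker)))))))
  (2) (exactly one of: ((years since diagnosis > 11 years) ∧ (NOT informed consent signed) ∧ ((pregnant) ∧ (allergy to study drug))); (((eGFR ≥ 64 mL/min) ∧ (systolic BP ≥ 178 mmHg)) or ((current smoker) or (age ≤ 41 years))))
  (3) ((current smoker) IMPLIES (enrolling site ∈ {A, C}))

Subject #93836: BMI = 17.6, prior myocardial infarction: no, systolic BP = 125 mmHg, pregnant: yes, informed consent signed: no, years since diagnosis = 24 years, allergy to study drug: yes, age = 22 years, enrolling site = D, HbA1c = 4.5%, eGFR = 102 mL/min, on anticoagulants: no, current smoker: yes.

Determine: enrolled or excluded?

Atomic conditions:
  age > 20 years: 22 > 20 is true
  NOT current smoker: yes → false
  BMI ≥ 46.9: 17.6 ≥ 46.9 is false
  on anticoagulants: no → false
  HbA1c < 4.8%: 4.5 < 4.8 is true
  prior myocardial infarction: no → false
  current smoker: yes → true
  years since diagnosis > 11 years: 24 > 11 is true
  NOT informed consent signed: no → true
  pregnant: yes → true
  allergy to study drug: yes → true
  eGFR ≥ 64 mL/min: 102 ≥ 64 is true
  systolic BP ≥ 178 mmHg: 125 ≥ 178 is false
  age ≤ 41 years: 22 ≤ 41 is true
  enrolling site ∈ {A, C}: D is not in the set → false
Combine:
[1.1.1.1.1] true OR false = true
[1.1.1.1.2] false OR false = false
[1.1.1.1] true AND false = false
[1.1.1.2.1] true OR false = true
[1.1.1.2.2.1] NOT true = false
[1.1.1.2.2] NOT false = true
[1.1.1.2] true OR true = true
[1.1.1] false AND true = false
[1.1] NOT false = true
[1] NOT true = false
[2.1.3] true AND true = true
[2.1] true AND true AND true = true
[2.2.1] true AND false = false
[2.2.2] true OR true = true
[2.2] false OR true = true
[2] exactly-one(true, true) = false
[3] true → false = false
[root] false OR false OR false = false
Overall: false → excluded

Excluded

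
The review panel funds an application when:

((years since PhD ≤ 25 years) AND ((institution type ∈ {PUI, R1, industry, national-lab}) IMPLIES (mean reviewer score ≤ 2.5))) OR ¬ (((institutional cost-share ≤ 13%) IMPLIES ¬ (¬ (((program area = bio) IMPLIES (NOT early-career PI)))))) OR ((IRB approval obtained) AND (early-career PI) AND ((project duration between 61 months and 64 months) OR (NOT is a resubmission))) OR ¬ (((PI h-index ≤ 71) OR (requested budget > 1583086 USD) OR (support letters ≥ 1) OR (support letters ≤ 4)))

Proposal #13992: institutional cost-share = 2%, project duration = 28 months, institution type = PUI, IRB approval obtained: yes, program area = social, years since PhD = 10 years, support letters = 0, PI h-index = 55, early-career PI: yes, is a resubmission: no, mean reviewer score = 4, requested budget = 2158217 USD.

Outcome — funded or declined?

Funded

Atomic conditions:
  years since PhD ≤ 25 years: 10 ≤ 25 is true
  institution type ∈ {PUI, R1, industry, national-lab}: PUI is in the set → true
  mean reviewer score ≤ 2.5: 4 ≤ 2.5 is false
  institutional cost-share ≤ 13%: 2 ≤ 13 is true
  program area = bio: social == bio is false
  NOT early-career PI: yes → false
  IRB approval obtained: yes → true
  early-career PI: yes → true
  project duration between 61 months and 64 months: 28 in [61, 64] is false
  NOT is a resubmission: no → true
  PI h-index ≤ 71: 55 ≤ 71 is true
  requested budget > 1583086 USD: 2158217 > 1583086 is true
  support letters ≥ 1: 0 ≥ 1 is false
  support letters ≤ 4: 0 ≤ 4 is true
Combine:
[1.2] true → false = false
[1] true AND false = false
[2.1.2.1.1] false → false (antecedent false ⇒ implication holds) = true
[2.1.2.1] NOT true = false
[2.1.2] NOT false = true
[2.1] true → true = true
[2] NOT true = false
[3.3] false OR true = true
[3] true AND true AND true = true
[4.1] true OR true OR false OR true = true
[4] NOT true = false
[root] false OR false OR true OR false = true
Overall: true → funded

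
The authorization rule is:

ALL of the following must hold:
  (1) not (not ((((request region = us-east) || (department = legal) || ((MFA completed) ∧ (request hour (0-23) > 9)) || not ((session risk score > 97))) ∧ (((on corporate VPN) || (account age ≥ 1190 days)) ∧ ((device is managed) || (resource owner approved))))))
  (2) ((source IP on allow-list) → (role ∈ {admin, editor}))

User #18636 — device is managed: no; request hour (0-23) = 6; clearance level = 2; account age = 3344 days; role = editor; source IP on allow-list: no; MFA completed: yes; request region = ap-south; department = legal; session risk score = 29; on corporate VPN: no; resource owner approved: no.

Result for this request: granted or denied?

Atomic conditions:
  request region = us-east: ap-south == us-east is false
  department = legal: legal == legal is true
  MFA completed: yes → true
  request hour (0-23) > 9: 6 > 9 is false
  session risk score > 97: 29 > 97 is false
  on corporate VPN: no → false
  account age ≥ 1190 days: 3344 ≥ 1190 is true
  device is managed: no → false
  resource owner approved: no → false
  source IP on allow-list: no → false
  role ∈ {admin, editor}: editor is in the set → true
Combine:
[1.1.1.1.3] true AND false = false
[1.1.1.1.4] NOT false = true
[1.1.1.1] false OR true OR false OR true = true
[1.1.1.2.1] false OR true = true
[1.1.1.2.2] false OR false = false
[1.1.1.2] true AND false = false
[1.1.1] true AND false = false
[1.1] NOT false = true
[1] NOT true = false
[2] false → true (antecedent false ⇒ implication holds) = true
[root] false AND true = false
Overall: false → denied

Denied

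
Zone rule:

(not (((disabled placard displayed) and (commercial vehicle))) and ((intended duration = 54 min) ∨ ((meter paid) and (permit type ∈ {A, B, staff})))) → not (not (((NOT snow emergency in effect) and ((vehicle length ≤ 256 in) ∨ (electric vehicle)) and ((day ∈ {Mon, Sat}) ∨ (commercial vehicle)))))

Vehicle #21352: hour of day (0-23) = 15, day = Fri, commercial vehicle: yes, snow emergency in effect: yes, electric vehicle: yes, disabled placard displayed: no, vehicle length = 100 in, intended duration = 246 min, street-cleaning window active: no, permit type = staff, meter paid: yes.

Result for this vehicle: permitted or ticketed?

Atomic conditions:
  disabled placard displayed: no → false
  commercial vehicle: yes → true
  intended duration = 54 min: 246 == 54 is false
  meter paid: yes → true
  permit type ∈ {A, B, staff}: staff is in the set → true
  NOT snow emergency in effect: yes → false
  vehicle length ≤ 256 in: 100 ≤ 256 is true
  electric vehicle: yes → true
  day ∈ {Mon, Sat}: Fri is not in the set → false
Combine:
[1.1.1] false AND true = false
[1.1] NOT false = true
[1.2.2] true AND true = true
[1.2] false OR true = true
[1] true AND true = true
[2.1.1.2] true OR true = true
[2.1.1.3] false OR true = true
[2.1.1] false AND true AND true = false
[2.1] NOT false = true
[2] NOT true = false
[root] true → false = false
Overall: false → ticketed

Ticketed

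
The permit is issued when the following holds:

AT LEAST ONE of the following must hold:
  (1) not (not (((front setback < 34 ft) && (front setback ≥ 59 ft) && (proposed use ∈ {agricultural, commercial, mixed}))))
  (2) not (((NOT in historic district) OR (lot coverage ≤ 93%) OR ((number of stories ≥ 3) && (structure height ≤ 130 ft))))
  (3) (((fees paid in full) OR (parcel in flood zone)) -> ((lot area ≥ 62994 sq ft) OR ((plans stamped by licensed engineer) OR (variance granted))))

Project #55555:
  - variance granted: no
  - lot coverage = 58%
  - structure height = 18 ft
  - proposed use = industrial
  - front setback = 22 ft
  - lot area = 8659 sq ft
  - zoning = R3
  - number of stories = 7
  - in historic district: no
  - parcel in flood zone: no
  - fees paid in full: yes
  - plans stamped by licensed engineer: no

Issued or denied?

Denied

Atomic conditions:
  front setback < 34 ft: 22 < 34 is true
  front setback ≥ 59 ft: 22 ≥ 59 is false
  proposed use ∈ {agricultural, commercial, mixed}: industrial is not in the set → false
  NOT in historic district: no → true
  lot coverage ≤ 93%: 58 ≤ 93 is true
  number of stories ≥ 3: 7 ≥ 3 is true
  structure height ≤ 130 ft: 18 ≤ 130 is true
  fees paid in full: yes → true
  parcel in flood zone: no → false
  lot area ≥ 62994 sq ft: 8659 ≥ 62994 is false
  plans stamped by licensed engineer: no → false
  variance granted: no → false
Combine:
[1.1.1] true AND false AND false = false
[1.1] NOT false = true
[1] NOT true = false
[2.1.3] true AND true = true
[2.1] true OR true OR true = true
[2] NOT true = false
[3.1] true OR false = true
[3.2.2] false OR false = false
[3.2] false OR false = false
[3] true → false = false
[root] false OR false OR false = false
Overall: false → denied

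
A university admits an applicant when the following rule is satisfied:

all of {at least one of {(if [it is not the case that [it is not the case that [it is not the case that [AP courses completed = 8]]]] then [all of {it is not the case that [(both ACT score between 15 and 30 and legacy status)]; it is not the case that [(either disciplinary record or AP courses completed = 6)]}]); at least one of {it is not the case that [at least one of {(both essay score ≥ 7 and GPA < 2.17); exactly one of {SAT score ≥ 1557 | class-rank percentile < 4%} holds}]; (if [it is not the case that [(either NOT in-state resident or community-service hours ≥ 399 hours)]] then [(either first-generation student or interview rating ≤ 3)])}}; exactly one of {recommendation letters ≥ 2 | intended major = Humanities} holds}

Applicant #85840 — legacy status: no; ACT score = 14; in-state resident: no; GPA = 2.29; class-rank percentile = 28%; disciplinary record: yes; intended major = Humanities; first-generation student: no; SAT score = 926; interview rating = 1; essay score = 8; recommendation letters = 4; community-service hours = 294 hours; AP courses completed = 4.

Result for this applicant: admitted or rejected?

Rejected

Atomic conditions:
  AP courses completed = 8: 4 == 8 is false
  ACT score between 15 and 30: 14 in [15, 30] is false
  legacy status: no → false
  disciplinary record: yes → true
  AP courses completed = 6: 4 == 6 is false
  essay score ≥ 7: 8 ≥ 7 is true
  GPA < 2.17: 2.29 < 2.17 is false
  SAT score ≥ 1557: 926 ≥ 1557 is false
  class-rank percentile < 4%: 28 < 4 is false
  NOT in-state resident: no → true
  community-service hours ≥ 399 hours: 294 ≥ 399 is false
  first-generation student: no → false
  interview rating ≤ 3: 1 ≤ 3 is true
  recommendation letters ≥ 2: 4 ≥ 2 is true
  intended major = Humanities: Humanities == Humanities is true
Combine:
[1.1.1.1.1] NOT false = true
[1.1.1.1] NOT true = false
[1.1.1] NOT false = true
[1.1.2.1.1] false AND false = false
[1.1.2.1] NOT false = true
[1.1.2.2.1] true OR false = true
[1.1.2.2] NOT true = false
[1.1.2] true AND false = false
[1.1] true → false = false
[1.2.1.1.1] true AND false = false
[1.2.1.1.2] exactly-one(false, false) = false
[1.2.1.1] false OR false = false
[1.2.1] NOT false = true
[1.2.2.1.1] true OR false = true
[1.2.2.1] NOT true = false
[1.2.2.2] false OR true = true
[1.2.2] false → true (antecedent false ⇒ implication holds) = true
[1.2] true OR true = true
[1] false OR true = true
[2] exactly-one(true, true) = false
[root] true AND false = false
Overall: false → rejected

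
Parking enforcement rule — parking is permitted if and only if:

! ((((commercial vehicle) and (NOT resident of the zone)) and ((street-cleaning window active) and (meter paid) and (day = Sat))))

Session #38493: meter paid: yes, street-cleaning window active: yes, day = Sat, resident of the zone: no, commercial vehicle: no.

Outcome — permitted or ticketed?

Permitted

Atomic conditions:
  commercial vehicle: no → false
  NOT resident of the zone: no → true
  street-cleaning window active: yes → true
  meter paid: yes → true
  day = Sat: Sat == Sat is true
Combine:
[1.1] false AND true = false
[1.2] true AND true AND true = true
[1] false AND true = false
[root] NOT false = true
Overall: true → permitted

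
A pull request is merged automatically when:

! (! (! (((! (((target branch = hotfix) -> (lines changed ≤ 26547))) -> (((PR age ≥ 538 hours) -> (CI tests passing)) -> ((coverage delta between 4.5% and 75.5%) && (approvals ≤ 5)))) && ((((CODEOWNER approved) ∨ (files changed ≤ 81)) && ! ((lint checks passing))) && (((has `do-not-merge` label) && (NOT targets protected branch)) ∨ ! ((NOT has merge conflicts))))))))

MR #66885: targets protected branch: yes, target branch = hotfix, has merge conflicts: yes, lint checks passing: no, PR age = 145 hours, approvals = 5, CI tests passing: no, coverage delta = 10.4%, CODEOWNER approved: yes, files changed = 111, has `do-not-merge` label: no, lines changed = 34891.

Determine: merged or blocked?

Atomic conditions:
  target branch = hotfix: hotfix == hotfix is true
  lines changed ≤ 26547: 34891 ≤ 26547 is false
  PR age ≥ 538 hours: 145 ≥ 538 is false
  CI tests passing: no → false
  coverage delta between 4.5% and 75.5%: 10.4 in [4.5, 75.5] is true
  approvals ≤ 5: 5 ≤ 5 is true
  CODEOWNER approved: yes → true
  files changed ≤ 81: 111 ≤ 81 is false
  lint checks passing: no → false
  has `do-not-merge` label: no → false
  NOT targets protected branch: yes → false
  NOT has merge conflicts: yes → false
Combine:
[1.1.1.1.1.1] true → false = false
[1.1.1.1.1] NOT false = true
[1.1.1.1.2.1] false → false (antecedent false ⇒ implication holds) = true
[1.1.1.1.2.2] true AND true = true
[1.1.1.1.2] true → true = true
[1.1.1.1] true → true = true
[1.1.1.2.1.1] true OR false = true
[1.1.1.2.1.2] NOT false = true
[1.1.1.2.1] true AND true = true
[1.1.1.2.2.1] false AND false = false
[1.1.1.2.2.2] NOT false = true
[1.1.1.2.2] false OR true = true
[1.1.1.2] true AND true = true
[1.1.1] true AND true = true
[1.1] NOT true = false
[1] NOT false = true
[root] NOT true = false
Overall: false → blocked

Blocked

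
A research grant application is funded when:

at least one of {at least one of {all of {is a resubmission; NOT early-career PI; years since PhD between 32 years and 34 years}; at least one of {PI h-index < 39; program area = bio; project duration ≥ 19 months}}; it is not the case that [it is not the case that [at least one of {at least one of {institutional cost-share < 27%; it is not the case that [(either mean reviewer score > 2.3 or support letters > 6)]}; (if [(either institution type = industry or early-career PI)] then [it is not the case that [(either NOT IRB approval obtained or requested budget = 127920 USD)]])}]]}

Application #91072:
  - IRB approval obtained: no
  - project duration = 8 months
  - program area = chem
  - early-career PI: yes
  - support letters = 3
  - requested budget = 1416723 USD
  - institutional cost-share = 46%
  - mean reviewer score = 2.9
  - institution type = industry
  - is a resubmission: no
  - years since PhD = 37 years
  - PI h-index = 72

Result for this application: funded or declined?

Declined

Atomic conditions:
  is a resubmission: no → false
  NOT early-career PI: yes → false
  years since PhD between 32 years and 34 years: 37 in [32, 34] is false
  PI h-index < 39: 72 < 39 is false
  program area = bio: chem == bio is false
  project duration ≥ 19 months: 8 ≥ 19 is false
  institutional cost-share < 27%: 46 < 27 is false
  mean reviewer score > 2.3: 2.9 > 2.3 is true
  support letters > 6: 3 > 6 is false
  institution type = industry: industry == industry is true
  early-career PI: yes → true
  NOT IRB approval obtained: no → true
  requested budget = 127920 USD: 1416723 == 127920 is false
Combine:
[1.1] false AND false AND false = false
[1.2] false OR false OR false = false
[1] false OR false = false
[2.1.1.1.2.1] true OR false = true
[2.1.1.1.2] NOT true = false
[2.1.1.1] false OR false = false
[2.1.1.2.1] true OR true = true
[2.1.1.2.2.1] true OR false = true
[2.1.1.2.2] NOT true = false
[2.1.1.2] true → false = false
[2.1.1] false OR false = false
[2.1] NOT false = true
[2] NOT true = false
[root] false OR false = false
Overall: false → declined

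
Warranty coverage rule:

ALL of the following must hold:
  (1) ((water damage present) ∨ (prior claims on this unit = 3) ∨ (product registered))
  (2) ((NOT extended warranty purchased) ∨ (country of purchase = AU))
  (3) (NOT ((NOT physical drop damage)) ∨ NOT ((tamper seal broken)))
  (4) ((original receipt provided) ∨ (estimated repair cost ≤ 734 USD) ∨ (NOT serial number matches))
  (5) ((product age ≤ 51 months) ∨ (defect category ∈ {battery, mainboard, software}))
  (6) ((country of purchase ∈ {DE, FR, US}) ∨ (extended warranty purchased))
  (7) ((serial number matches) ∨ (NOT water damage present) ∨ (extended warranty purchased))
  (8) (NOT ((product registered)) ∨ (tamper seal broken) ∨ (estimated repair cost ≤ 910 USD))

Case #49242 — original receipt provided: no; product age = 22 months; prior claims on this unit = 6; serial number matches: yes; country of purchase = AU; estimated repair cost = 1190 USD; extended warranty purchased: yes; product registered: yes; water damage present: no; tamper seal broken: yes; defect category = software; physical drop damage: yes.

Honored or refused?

Refused

Atomic conditions:
  water damage present: no → false
  prior claims on this unit = 3: 6 == 3 is false
  product registered: yes → true
  NOT extended warranty purchased: yes → false
  country of purchase = AU: AU == AU is true
  NOT physical drop damage: yes → false
  tamper seal broken: yes → true
  original receipt provided: no → false
  estimated repair cost ≤ 734 USD: 1190 ≤ 734 is false
  NOT serial number matches: yes → false
  product age ≤ 51 months: 22 ≤ 51 is true
  defect category ∈ {battery, mainboard, software}: software is in the set → true
  country of purchase ∈ {DE, FR, US}: AU is not in the set → false
  extended warranty purchased: yes → true
  serial number matches: yes → true
  NOT water damage present: no → true
  estimated repair cost ≤ 910 USD: 1190 ≤ 910 is false
Combine:
[1] false OR false OR true = true
[2] false OR true = true
[3.1] NOT false = true
[3.2] NOT true = false
[3] true OR false = true
[4] false OR false OR false = false
[5] true OR true = true
[6] false OR true = true
[7] true OR true OR true = true
[8.1] NOT true = false
[8] false OR true OR false = true
[root] true AND true AND true AND false AND true AND true AND true AND true = false
Overall: false → refused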